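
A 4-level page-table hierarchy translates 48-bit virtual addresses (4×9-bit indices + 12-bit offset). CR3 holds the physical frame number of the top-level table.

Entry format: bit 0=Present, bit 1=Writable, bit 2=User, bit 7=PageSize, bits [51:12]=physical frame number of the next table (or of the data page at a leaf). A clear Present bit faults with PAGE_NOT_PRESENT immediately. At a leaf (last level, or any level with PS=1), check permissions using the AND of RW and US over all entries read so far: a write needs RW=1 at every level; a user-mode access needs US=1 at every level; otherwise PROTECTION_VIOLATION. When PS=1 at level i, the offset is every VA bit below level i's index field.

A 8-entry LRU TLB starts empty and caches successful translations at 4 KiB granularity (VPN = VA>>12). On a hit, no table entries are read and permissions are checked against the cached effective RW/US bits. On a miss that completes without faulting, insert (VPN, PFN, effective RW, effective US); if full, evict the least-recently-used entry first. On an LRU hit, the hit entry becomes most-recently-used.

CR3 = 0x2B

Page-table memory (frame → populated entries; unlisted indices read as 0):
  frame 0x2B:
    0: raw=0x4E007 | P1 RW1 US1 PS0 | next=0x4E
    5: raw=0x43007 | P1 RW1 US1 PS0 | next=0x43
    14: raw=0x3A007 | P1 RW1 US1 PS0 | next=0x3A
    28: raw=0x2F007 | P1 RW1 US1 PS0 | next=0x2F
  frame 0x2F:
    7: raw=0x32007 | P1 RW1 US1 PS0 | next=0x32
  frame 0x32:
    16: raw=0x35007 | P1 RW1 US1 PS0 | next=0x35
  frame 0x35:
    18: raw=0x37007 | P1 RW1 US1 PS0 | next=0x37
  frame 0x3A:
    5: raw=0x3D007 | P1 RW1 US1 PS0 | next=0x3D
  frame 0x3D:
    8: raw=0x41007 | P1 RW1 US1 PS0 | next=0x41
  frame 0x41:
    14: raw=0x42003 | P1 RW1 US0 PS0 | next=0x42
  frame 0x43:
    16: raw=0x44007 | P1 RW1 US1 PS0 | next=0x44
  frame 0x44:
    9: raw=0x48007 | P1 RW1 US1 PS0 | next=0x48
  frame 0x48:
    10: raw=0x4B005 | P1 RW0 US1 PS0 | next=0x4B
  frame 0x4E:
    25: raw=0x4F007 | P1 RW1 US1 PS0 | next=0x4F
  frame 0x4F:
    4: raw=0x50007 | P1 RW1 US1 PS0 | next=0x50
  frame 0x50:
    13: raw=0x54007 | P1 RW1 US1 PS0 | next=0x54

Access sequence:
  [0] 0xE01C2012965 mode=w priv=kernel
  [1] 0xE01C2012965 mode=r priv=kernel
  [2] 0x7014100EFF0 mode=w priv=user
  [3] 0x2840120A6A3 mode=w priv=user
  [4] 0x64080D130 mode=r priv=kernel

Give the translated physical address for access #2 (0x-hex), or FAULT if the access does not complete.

Trace:
#0 VA=0xE01C2012965 (w,kernel):
  [0] read 0x2B idx=28: raw=0x2F007 flags P=1 W=1 U=1 S=0
  [1] read 0x2F idx=7: raw=0x32007 flags P=1 W=1 U=1 S=0
  [2] read 0x32 idx=16: raw=0x35007 flags P=1 W=1 U=1 S=0
  [3] read 0x35 idx=18: raw=0x37007 flags P=1 W=1 U=1 S=0
  ✓ 0x37965  — 4 lookups
#1 VA=0xE01C2012965 (r,kernel):
  TLB hit vpn=0xE01C2012 → PA=0x37965
#2 VA=0x7014100EFF0 (w,user):
  [0] read 0x2B idx=14: raw=0x3A007 flags P=1 W=1 U=1 S=0
  [1] read 0x3A idx=5: raw=0x3D007 flags P=1 W=1 U=1 S=0
  [2] read 0x3D idx=8: raw=0x41007 flags P=1 W=1 U=1 S=0
  [3] read 0x41 idx=14: raw=0x42003 flags P=1 W=1 U=0 S=0
  ⇒ fault: PROTECTION_VIOLATION  — 4 lookups
#3 VA=0x2840120A6A3 (w,user):
  [0] read 0x2B idx=5: raw=0x43007 flags P=1 W=1 U=1 S=0
  [1] read 0x43 idx=16: raw=0x44007 flags P=1 W=1 U=1 S=0
  [2] read 0x44 idx=9: raw=0x48007 flags P=1 W=1 U=1 S=0
  [3] read 0x48 idx=10: raw=0x4B005 flags P=1 W=0 U=1 S=0
  ⇒ fault: PROTECTION_VIOLATION  — 4 lookups
#4 VA=0x64080D130 (r,kernel):
  [0] read 0x2B idx=0: raw=0x4E007 flags P=1 W=1 U=1 S=0
  [1] read 0x4E idx=25: raw=0x4F007 flags P=1 W=1 U=1 S=0
  [2] read 0x4F idx=4: raw=0x50007 flags P=1 W=1 U=1 S=0
  [3] read 0x50 idx=13: raw=0x54007 flags P=1 W=1 U=1 S=0
  ✓ 0x54130  — 4 lookups

Access #2 PA: FAULT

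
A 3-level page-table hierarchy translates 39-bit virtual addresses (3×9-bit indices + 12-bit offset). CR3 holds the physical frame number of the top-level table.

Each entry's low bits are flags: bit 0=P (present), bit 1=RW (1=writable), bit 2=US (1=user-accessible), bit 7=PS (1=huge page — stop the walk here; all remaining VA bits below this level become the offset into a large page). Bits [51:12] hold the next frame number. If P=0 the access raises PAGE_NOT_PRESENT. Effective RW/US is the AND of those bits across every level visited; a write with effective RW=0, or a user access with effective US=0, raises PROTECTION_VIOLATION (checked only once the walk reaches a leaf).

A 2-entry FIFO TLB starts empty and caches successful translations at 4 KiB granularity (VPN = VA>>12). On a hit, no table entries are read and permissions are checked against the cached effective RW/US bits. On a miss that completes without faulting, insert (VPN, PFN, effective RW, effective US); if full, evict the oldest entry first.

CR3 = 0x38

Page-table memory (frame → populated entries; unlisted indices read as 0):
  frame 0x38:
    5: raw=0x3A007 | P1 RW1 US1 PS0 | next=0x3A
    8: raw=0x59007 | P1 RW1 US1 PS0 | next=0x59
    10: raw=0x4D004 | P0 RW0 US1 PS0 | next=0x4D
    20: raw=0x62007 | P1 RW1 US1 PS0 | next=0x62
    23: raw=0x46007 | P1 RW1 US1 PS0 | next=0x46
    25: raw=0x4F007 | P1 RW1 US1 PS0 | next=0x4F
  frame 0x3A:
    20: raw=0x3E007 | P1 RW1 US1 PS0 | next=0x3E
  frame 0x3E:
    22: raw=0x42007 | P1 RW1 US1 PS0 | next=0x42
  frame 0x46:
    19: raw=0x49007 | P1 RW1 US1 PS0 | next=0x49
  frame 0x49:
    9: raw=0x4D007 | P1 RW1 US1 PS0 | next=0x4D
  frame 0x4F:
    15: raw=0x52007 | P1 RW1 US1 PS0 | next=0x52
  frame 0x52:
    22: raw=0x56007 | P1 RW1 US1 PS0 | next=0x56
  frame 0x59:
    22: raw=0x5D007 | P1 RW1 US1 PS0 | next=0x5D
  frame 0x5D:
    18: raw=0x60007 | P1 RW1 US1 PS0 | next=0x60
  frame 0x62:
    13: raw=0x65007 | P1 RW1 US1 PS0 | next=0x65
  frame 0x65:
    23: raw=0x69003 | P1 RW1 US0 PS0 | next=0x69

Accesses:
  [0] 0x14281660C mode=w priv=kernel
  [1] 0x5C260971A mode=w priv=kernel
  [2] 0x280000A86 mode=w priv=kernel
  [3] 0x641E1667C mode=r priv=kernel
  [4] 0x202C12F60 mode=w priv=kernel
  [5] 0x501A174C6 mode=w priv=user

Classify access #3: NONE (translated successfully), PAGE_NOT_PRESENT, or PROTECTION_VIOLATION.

Trace:
#0 VA=0x14281660C (w,kernel):
  lvl0: tbl 0x38, slot 5 ⇒ 0x3A007 (P1/RW1/US1/PS0)
  lvl1: tbl 0x3A, slot 20 ⇒ 0x3E007 (P1/RW1/US1/PS0)
  lvl2: tbl 0x3E, slot 22 ⇒ 0x42007 (P1/RW1/US1/PS0)
  → PA=0x4260C  (3 entries read)
#1 VA=0x5C260971A (w,kernel):
  lvl0: tbl 0x38, slot 23 ⇒ 0x46007 (P1/RW1/US1/PS0)
  lvl1: tbl 0x46, slot 19 ⇒ 0x49007 (P1/RW1/US1/PS0)
  lvl2: tbl 0x49, slot 9 ⇒ 0x4D007 (P1/RW1/US1/PS0)
  → PA=0x4D71A  (3 entries read)
#2 VA=0x280000A86 (w,kernel):
  lvl0: tbl 0x38, slot 10 ⇒ 0x4D004 (P0/RW0/US1/PS0)
  ⇒ fault: PAGE_NOT_PRESENT  — 1 lookups
#3 VA=0x641E1667C (r,kernel):
  lvl0: tbl 0x38, slot 25 ⇒ 0x4F007 (P1/RW1/US1/PS0)
  lvl1: tbl 0x4F, slot 15 ⇒ 0x52007 (P1/RW1/US1/PS0)
  lvl2: tbl 0x52, slot 22 ⇒ 0x56007 (P1/RW1/US1/PS0)
  → PA=0x5667C  (3 entries read)
#4 VA=0x202C12F60 (w,kernel):
  lvl0: tbl 0x38, slot 8 ⇒ 0x59007 (P1/RW1/US1/PS0)
  lvl1: tbl 0x59, slot 22 ⇒ 0x5D007 (P1/RW1/US1/PS0)
  lvl2: tbl 0x5D, slot 18 ⇒ 0x60007 (P1/RW1/US1/PS0)
  → PA=0x60F60  (3 entries read)
#5 VA=0x501A174C6 (w,user):
  lvl0: tbl 0x38, slot 20 ⇒ 0x62007 (P1/RW1/US1/PS0)
  lvl1: tbl 0x62, slot 13 ⇒ 0x65007 (P1/RW1/US1/PS0)
  lvl2: tbl 0x65, slot 23 ⇒ 0x69003 (P1/RW1/US0/PS0)
  ⇒ fault: PROTECTION_VIOLATION  — 3 lookups

Access #3 fault: NONE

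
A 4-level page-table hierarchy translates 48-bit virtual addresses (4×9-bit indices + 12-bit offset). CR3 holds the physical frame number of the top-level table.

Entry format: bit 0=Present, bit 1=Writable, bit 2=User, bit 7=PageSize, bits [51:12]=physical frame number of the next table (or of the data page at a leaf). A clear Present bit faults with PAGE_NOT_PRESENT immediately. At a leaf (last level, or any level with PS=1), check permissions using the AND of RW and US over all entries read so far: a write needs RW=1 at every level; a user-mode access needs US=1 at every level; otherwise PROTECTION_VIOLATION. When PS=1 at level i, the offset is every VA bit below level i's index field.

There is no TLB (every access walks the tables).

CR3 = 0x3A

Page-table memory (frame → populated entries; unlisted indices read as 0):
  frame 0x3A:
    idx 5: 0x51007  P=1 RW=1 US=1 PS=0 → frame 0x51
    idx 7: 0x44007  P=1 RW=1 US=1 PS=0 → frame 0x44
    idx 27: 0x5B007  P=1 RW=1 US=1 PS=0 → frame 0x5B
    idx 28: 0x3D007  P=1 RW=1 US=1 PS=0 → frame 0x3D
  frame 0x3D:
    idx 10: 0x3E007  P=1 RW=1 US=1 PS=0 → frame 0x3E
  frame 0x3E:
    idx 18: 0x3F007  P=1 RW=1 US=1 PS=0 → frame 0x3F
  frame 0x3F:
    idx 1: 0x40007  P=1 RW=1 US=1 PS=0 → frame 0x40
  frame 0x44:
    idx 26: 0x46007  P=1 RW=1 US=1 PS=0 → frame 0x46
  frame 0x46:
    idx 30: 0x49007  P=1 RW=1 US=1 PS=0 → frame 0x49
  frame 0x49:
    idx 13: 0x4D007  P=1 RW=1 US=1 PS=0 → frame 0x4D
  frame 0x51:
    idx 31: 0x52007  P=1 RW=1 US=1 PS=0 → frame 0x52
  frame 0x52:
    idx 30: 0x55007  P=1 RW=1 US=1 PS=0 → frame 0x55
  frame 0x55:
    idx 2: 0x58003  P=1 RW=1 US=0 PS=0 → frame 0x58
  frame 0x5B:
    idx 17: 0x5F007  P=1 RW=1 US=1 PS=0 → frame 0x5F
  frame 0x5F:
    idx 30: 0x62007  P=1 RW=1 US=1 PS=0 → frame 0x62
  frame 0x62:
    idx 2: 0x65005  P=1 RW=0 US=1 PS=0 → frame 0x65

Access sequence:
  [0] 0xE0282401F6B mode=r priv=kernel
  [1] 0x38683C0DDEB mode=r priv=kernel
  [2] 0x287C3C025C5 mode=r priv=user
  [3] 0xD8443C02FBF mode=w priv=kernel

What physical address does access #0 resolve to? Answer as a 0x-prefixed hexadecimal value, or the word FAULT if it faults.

Per-access translation:
#0 VA=0xE0282401F6B (r,kernel):
  lvl0: tbl 0x3A, slot 28 ⇒ 0x3D007 (P1/RW1/US1/PS0)
  lvl1: tbl 0x3D, slot 10 ⇒ 0x3E007 (P1/RW1/US1/PS0)
  lvl2: tbl 0x3E, slot 18 ⇒ 0x3F007 (P1/RW1/US1/PS0)
  lvl3: tbl 0x3F, slot 1 ⇒ 0x40007 (P1/RW1/US1/PS0)
  → PA=0x40F6B  (4 entries read)
#1 VA=0x38683C0DDEB (r,kernel):
  lvl0: tbl 0x3A, slot 7 ⇒ 0x44007 (P1/RW1/US1/PS0)
  lvl1: tbl 0x44, slot 26 ⇒ 0x46007 (P1/RW1/US1/PS0)
  lvl2: tbl 0x46, slot 30 ⇒ 0x49007 (P1/RW1/US1/PS0)
  lvl3: tbl 0x49, slot 13 ⇒ 0x4D007 (P1/RW1/US1/PS0)
  → PA=0x4DDEB  (4 entries read)
#2 VA=0x287C3C025C5 (r,user):
  lvl0: tbl 0x3A, slot 5 ⇒ 0x51007 (P1/RW1/US1/PS0)
  lvl1: tbl 0x51, slot 31 ⇒ 0x52007 (P1/RW1/US1/PS0)
  lvl2: tbl 0x52, slot 30 ⇒ 0x55007 (P1/RW1/US1/PS0)
  lvl3: tbl 0x55, slot 2 ⇒ 0x58003 (P1/RW1/US0/PS0)
  → PROTECTION_VIOLATION  (4 entries read)
#3 VA=0xD8443C02FBF (w,kernel):
  lvl0: tbl 0x3A, slot 27 ⇒ 0x5B007 (P1/RW1/US1/PS0)
  lvl1: tbl 0x5B, slot 17 ⇒ 0x5F007 (P1/RW1/US1/PS0)
  lvl2: tbl 0x5F, slot 30 ⇒ 0x62007 (P1/RW1/US1/PS0)
  lvl3: tbl 0x62, slot 2 ⇒ 0x65005 (P1/RW0/US1/PS0)
  → PROTECTION_VIOLATION  (4 entries read)

Access #0 PA: 0x40F6B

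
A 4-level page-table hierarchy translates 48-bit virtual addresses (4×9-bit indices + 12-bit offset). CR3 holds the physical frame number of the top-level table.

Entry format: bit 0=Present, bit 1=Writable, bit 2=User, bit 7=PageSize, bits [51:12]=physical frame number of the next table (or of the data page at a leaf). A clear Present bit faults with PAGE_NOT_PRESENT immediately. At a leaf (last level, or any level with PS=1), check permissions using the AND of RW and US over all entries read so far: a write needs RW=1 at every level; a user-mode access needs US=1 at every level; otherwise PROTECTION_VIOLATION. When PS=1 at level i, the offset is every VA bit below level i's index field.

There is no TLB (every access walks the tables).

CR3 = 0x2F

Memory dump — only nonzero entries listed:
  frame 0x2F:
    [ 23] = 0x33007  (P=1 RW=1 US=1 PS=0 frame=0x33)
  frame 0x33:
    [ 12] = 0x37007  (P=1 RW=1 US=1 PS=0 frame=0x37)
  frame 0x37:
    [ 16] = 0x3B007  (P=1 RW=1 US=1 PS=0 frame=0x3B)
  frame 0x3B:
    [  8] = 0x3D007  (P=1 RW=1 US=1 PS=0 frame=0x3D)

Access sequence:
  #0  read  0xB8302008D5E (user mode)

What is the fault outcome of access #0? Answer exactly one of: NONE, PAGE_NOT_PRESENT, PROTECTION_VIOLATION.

Walk each access:
#0 VA=0xB8302008D5E (r,user):
  L0: frame=0x2F idx=23 entry=0x33007 [P=1 RW=1 US=1 PS=0]
  L1: frame=0x33 idx=12 entry=0x37007 [P=1 RW=1 US=1 PS=0]
  L2: frame=0x37 idx=16 entry=0x3B007 [P=1 RW=1 US=1 PS=0]
  L3: frame=0x3B idx=8 entry=0x3D007 [P=1 RW=1 US=1 PS=0]
  ⇒ phys 0x3DD5E  [4 reads]

Access #0 fault: NONE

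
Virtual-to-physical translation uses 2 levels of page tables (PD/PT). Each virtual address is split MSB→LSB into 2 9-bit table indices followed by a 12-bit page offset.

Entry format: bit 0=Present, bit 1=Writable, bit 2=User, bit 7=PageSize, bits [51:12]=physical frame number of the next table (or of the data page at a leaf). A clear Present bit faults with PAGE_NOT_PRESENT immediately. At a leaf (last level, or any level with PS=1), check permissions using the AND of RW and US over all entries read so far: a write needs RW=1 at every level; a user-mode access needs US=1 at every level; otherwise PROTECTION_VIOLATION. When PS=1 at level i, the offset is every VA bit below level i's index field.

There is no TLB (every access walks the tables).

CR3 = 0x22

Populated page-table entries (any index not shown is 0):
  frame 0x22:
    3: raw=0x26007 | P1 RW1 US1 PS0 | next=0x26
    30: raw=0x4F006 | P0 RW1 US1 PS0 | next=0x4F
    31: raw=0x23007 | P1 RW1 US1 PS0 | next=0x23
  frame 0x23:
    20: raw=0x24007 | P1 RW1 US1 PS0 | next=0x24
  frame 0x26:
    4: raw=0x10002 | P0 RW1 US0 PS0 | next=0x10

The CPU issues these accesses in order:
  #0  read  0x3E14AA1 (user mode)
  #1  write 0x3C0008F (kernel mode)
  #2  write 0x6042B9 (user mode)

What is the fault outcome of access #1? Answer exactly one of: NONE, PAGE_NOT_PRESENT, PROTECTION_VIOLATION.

Walk each access:
#0 VA=0x3E14AA1 (r,user):
  [0] read 0x22 idx=31: raw=0x23007 flags P=1 W=1 U=1 S=0
  [1] read 0x23 idx=20: raw=0x24007 flags P=1 W=1 U=1 S=0
  ✓ 0x24AA1  — 2 lookups
#1 VA=0x3C0008F (w,kernel):
  [0] read 0x22 idx=30: raw=0x4F006 flags P=0 W=1 U=1 S=0
  → PAGE_NOT_PRESENT  (1 entries read)
#2 VA=0x6042B9 (w,user):
  [0] read 0x22 idx=3: raw=0x26007 flags P=1 W=1 U=1 S=0
  [1] read 0x26 idx=4: raw=0x10002 flags P=0 W=1 U=0 S=0
  → PAGE_NOT_PRESENT  (2 entries read)

Access #1 fault: PAGE_NOT_PRESENT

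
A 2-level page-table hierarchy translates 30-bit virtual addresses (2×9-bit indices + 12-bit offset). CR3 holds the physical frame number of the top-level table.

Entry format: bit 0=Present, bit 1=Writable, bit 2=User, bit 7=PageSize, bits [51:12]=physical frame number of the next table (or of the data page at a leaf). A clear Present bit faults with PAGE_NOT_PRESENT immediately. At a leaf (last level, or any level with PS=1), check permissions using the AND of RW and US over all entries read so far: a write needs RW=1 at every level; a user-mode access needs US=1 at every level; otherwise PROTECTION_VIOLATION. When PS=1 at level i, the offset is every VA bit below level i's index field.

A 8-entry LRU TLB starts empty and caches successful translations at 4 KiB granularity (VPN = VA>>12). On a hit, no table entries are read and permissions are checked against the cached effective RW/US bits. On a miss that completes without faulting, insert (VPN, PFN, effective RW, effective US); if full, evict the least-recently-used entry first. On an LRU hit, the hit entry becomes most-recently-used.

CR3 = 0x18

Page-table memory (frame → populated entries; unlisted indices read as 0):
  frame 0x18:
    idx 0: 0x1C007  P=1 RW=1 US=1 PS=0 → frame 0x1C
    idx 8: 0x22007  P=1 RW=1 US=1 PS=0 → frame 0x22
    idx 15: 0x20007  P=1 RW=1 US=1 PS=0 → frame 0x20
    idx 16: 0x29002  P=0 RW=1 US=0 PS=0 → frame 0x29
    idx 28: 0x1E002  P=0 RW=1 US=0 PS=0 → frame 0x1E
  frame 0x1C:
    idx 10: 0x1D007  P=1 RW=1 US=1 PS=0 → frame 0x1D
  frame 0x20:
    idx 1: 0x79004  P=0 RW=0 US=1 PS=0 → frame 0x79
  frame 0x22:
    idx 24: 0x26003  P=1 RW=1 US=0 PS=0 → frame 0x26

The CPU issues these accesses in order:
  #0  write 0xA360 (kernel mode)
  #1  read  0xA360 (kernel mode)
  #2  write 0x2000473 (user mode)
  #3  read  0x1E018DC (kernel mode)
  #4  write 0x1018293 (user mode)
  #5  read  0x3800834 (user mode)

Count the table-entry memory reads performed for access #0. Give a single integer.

Trace:
#0 VA=0xA360 (w,kernel):
  L0: frame=0x18 idx=0 entry=0x1C007 [P=1 RW=1 US=1 PS=0]
  L1: frame=0x1C idx=10 entry=0x1D007 [P=1 RW=1 US=1 PS=0]
  ✓ 0x1D360  — 2 lookups
#1 VA=0xA360 (r,kernel):
  TLB hit vpn=0xA → PA=0x1D360
#2 VA=0x2000473 (w,user):
  L0: frame=0x18 idx=16 entry=0x29002 [P=0 RW=1 US=0 PS=0]
  → PAGE_NOT_PRESENT  (1 entries read)
#3 VA=0x1E018DC (r,kernel):
  L0: frame=0x18 idx=15 entry=0x20007 [P=1 RW=1 US=1 PS=0]
  L1: frame=0x20 idx=1 entry=0x79004 [P=0 RW=0 US=1 PS=0]
  → PAGE_NOT_PRESENT  (2 entries read)
#4 VA=0x1018293 (w,user):
  L0: frame=0x18 idx=8 entry=0x22007 [P=1 RW=1 US=1 PS=0]
  L1: frame=0x22 idx=24 entry=0x26003 [P=1 RW=1 US=0 PS=0]
  → PROTECTION_VIOLATION  (2 entries read)
#5 VA=0x3800834 (r,user):
  L0: frame=0x18 idx=28 entry=0x1E002 [P=0 RW=1 US=0 PS=0]
  → PAGE_NOT_PRESENT  (1 entries read)

Entries read for #0: 2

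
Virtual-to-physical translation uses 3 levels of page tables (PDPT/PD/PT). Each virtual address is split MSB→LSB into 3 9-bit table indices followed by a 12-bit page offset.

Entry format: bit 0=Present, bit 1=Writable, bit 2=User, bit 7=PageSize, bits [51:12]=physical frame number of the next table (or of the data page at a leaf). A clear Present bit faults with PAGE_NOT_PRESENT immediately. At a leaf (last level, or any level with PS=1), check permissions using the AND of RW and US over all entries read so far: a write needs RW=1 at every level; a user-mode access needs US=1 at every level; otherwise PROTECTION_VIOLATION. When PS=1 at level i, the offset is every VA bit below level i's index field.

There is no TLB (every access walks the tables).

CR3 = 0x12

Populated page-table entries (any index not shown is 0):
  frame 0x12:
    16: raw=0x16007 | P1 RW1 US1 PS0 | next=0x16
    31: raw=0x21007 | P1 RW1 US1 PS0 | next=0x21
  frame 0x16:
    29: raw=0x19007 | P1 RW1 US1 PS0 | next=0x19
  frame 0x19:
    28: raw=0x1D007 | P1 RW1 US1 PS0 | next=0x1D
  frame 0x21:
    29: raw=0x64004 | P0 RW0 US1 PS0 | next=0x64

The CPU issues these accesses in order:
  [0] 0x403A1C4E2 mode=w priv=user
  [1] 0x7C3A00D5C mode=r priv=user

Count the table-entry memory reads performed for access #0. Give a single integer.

Trace:
#0 VA=0x403A1C4E2 (w,user):
  L0 @0x12[16] → 0x16007  P=1,RW=1,US=1,PS=0
  L1 @0x16[29] → 0x19007  P=1,RW=1,US=1,PS=0
  L2 @0x19[28] → 0x1D007  P=1,RW=1,US=1,PS=0
  → PA=0x1D4E2  (3 entries read)
#1 VA=0x7C3A00D5C (r,user):
  L0 @0x12[31] → 0x21007  P=1,RW=1,US=1,PS=0
  L1 @0x21[29] → 0x64004  P=0,RW=0,US=1,PS=0
  ⇒ fault: PAGE_NOT_PRESENT  — 2 lookups

Entries read for #0: 3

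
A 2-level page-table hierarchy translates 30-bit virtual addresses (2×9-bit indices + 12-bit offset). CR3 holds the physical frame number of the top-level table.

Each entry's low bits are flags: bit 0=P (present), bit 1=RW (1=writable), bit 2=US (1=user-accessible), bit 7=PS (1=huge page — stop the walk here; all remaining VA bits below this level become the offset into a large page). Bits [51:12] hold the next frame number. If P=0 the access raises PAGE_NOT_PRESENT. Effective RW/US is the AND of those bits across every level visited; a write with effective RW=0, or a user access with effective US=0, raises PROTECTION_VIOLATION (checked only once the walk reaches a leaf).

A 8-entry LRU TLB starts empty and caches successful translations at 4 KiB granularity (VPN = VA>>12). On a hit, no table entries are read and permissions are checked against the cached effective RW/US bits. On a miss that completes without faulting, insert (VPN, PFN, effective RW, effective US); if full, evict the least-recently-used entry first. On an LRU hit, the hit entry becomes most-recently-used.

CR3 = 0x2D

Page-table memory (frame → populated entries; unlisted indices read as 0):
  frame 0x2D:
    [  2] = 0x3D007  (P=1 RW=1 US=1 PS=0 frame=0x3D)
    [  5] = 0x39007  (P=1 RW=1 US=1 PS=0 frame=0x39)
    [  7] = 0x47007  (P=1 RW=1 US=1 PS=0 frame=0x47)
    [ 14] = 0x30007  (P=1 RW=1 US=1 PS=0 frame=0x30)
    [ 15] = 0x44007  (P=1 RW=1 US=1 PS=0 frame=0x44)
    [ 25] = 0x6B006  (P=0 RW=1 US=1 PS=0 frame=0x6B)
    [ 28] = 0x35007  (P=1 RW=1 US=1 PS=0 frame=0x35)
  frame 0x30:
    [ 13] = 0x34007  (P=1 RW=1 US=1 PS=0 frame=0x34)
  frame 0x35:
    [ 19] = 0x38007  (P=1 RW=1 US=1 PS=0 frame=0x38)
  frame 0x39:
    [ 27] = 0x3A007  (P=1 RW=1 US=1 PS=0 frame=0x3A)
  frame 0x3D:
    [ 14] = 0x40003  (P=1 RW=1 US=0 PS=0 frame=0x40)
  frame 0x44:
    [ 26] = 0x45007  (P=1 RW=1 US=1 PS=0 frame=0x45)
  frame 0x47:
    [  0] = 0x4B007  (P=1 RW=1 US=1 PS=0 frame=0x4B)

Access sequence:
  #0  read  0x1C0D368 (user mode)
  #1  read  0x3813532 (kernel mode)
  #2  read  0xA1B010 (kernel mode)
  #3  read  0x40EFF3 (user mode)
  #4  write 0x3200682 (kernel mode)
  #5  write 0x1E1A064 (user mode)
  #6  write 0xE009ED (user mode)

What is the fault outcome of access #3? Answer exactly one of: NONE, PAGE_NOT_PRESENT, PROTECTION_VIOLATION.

Walk each access:
#0 VA=0x1C0D368 (r,user):
  L0 @0x2D[14] → 0x30007  P=1,RW=1,US=1,PS=0
  L1 @0x30[13] → 0x34007  P=1,RW=1,US=1,PS=0
  ✓ 0x34368  — 2 lookups
#1 VA=0x3813532 (r,kernel):
  L0 @0x2D[28] → 0x35007  P=1,RW=1,US=1,PS=0
  L1 @0x35[19] → 0x38007  P=1,RW=1,US=1,PS=0
  ✓ 0x38532  — 2 lookups
#2 VA=0xA1B010 (r,kernel):
  L0 @0x2D[5] → 0x39007  P=1,RW=1,US=1,PS=0
  L1 @0x39[27] → 0x3A007  P=1,RW=1,US=1,PS=0
  ✓ 0x3A010  — 2 lookups
#3 VA=0x40EFF3 (r,user):
  L0 @0x2D[2] → 0x3D007  P=1,RW=1,US=1,PS=0
  L1 @0x3D[14] → 0x40003  P=1,RW=1,US=0,PS=0
  ⇒ fault: PROTECTION_VIOLATION  — 2 lookups
#4 VA=0x3200682 (w,kernel):
  L0 @0x2D[25] → 0x6B006  P=0,RW=1,US=1,PS=0
  ⇒ fault: PAGE_NOT_PRESENT  — 1 lookups
#5 VA=0x1E1A064 (w,user):
  L0 @0x2D[15] → 0x44007  P=1,RW=1,US=1,PS=0
  L1 @0x44[26] → 0x45007  P=1,RW=1,US=1,PS=0
  ✓ 0x45064  — 2 lookups
#6 VA=0xE009ED (w,user):
  L0 @0x2D[7] → 0x47007  P=1,RW=1,US=1,PS=0
  L1 @0x47[0] → 0x4B007  P=1,RW=1,US=1,PS=0
  ✓ 0x4B9ED  — 2 lookups

Access #3 fault: PROTECTION_VIOLATION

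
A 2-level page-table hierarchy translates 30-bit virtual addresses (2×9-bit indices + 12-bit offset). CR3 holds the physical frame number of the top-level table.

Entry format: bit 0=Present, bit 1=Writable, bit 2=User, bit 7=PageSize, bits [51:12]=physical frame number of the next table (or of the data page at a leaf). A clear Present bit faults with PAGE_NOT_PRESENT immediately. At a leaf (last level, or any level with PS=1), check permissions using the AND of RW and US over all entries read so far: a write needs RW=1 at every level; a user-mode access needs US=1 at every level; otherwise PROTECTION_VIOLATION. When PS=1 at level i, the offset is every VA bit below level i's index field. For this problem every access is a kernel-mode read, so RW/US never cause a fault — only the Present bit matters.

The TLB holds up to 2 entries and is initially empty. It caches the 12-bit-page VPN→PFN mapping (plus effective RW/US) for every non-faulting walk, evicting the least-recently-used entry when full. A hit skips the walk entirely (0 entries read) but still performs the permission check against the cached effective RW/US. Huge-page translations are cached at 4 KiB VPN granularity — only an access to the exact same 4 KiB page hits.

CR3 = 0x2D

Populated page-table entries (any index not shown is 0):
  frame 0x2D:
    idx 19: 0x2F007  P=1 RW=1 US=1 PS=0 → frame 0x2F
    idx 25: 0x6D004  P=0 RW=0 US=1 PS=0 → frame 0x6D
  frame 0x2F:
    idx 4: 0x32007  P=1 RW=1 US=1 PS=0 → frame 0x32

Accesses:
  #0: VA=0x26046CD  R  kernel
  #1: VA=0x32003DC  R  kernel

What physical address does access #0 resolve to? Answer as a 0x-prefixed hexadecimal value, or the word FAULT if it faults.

Per-access translation:
#0 VA=0x26046CD (r,kernel):
  [0] read 0x2D idx=19: raw=0x2F007 flags P=1 W=1 U=1 S=0
  [1] read 0x2F idx=4: raw=0x32007 flags P=1 W=1 U=1 S=0
  ✓ 0x326CD  — 2 lookups
#1 VA=0x32003DC (r,kernel):
  [0] read 0x2D idx=25: raw=0x6D004 flags P=0 W=0 U=1 S=0
  → PAGE_NOT_PRESENT  (1 entries read)

Access #0 PA: 0x326CD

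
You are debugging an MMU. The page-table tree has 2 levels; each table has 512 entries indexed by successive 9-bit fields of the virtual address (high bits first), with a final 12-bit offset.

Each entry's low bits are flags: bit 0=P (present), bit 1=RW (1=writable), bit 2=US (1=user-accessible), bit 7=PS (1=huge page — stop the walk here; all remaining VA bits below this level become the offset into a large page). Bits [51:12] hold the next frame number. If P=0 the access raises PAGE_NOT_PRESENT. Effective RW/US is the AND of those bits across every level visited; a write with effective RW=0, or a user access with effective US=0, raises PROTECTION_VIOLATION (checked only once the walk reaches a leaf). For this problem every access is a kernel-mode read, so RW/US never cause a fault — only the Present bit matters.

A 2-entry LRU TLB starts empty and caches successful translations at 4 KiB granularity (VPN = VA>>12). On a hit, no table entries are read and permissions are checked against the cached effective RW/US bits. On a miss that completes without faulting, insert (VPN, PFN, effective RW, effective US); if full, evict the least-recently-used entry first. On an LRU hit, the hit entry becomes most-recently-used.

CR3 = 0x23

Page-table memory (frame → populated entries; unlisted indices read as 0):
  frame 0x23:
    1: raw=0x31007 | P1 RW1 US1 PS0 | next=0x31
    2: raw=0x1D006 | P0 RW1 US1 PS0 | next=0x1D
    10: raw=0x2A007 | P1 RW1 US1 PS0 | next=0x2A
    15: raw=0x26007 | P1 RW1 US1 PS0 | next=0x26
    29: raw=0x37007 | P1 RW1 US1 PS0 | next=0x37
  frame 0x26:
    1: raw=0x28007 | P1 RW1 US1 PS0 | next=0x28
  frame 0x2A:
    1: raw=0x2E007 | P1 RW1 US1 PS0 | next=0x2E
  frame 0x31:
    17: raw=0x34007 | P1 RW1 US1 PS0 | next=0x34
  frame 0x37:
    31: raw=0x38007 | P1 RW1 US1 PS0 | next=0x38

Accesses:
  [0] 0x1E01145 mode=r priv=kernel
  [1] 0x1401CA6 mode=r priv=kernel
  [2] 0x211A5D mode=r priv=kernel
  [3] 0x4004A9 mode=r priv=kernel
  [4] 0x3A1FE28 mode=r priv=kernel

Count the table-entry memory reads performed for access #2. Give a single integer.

Walk each access:
#0 VA=0x1E01145 (r,kernel):
  [0] read 0x23 idx=15: raw=0x26007 flags P=1 W=1 U=1 S=0
  [1] read 0x26 idx=1: raw=0x28007 flags P=1 W=1 U=1 S=0
  → PA=0x28145  (2 entries read)
#1 VA=0x1401CA6 (r,kernel):
  [0] read 0x23 idx=10: raw=0x2A007 flags P=1 W=1 U=1 S=0
  [1] read 0x2A idx=1: raw=0x2E007 flags P=1 W=1 U=1 S=0
  → PA=0x2ECA6  (2 entries read)
#2 VA=0x211A5D (r,kernel):
  [0] read 0x23 idx=1: raw=0x31007 flags P=1 W=1 U=1 S=0
  [1] read 0x31 idx=17: raw=0x34007 flags P=1 W=1 U=1 S=0
  → PA=0x34A5D  (2 entries read)
#3 VA=0x4004A9 (r,kernel):
  [0] read 0x23 idx=2: raw=0x1D006 flags P=0 W=1 U=1 S=0
  → PAGE_NOT_PRESENT  (1 entries read)
#4 VA=0x3A1FE28 (r,kernel):
  [0] read 0x23 idx=29: raw=0x37007 flags P=1 W=1 U=1 S=0
  [1] read 0x37 idx=31: raw=0x38007 flags P=1 W=1 U=1 S=0
  → PA=0x38E28  (2 entries read)

Entries read for #2: 2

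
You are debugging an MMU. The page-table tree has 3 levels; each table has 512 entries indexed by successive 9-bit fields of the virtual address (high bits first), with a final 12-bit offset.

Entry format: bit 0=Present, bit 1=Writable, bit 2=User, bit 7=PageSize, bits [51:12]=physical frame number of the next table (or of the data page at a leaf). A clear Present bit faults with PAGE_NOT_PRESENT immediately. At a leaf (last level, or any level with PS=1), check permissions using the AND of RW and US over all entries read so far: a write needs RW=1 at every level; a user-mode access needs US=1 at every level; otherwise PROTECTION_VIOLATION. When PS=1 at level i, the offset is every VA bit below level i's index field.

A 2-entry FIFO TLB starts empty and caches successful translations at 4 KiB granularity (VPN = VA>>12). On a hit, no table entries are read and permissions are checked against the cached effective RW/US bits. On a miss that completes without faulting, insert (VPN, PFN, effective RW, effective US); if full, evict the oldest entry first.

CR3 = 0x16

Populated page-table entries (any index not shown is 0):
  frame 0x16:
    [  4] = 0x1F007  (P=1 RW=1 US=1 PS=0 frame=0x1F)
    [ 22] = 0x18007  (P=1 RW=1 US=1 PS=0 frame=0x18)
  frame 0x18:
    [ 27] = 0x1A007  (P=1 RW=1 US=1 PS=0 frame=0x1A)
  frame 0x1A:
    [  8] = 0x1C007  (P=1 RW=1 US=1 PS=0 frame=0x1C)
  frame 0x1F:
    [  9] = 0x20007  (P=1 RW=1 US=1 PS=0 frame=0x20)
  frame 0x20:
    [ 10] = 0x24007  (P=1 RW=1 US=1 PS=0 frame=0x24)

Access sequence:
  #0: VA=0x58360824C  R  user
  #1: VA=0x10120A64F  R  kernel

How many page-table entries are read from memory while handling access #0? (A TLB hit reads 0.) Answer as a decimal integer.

Trace:
#0 VA=0x58360824C (r,user):
  L0 @0x16[22] → 0x18007  P=1,RW=1,US=1,PS=0
  L1 @0x18[27] → 0x1A007  P=1,RW=1,US=1,PS=0
  L2 @0x1A[8] → 0x1C007  P=1,RW=1,US=1,PS=0
  ✓ 0x1C24C  — 3 lookups
#1 VA=0x10120A64F (r,kernel):
  L0 @0x16[4] → 0x1F007  P=1,RW=1,US=1,PS=0
  L1 @0x1F[9] → 0x20007  P=1,RW=1,US=1,PS=0
  L2 @0x20[10] → 0x24007  P=1,RW=1,US=1,PS=0
  ✓ 0x2464F  — 3 lookups

Entries read for #0: 3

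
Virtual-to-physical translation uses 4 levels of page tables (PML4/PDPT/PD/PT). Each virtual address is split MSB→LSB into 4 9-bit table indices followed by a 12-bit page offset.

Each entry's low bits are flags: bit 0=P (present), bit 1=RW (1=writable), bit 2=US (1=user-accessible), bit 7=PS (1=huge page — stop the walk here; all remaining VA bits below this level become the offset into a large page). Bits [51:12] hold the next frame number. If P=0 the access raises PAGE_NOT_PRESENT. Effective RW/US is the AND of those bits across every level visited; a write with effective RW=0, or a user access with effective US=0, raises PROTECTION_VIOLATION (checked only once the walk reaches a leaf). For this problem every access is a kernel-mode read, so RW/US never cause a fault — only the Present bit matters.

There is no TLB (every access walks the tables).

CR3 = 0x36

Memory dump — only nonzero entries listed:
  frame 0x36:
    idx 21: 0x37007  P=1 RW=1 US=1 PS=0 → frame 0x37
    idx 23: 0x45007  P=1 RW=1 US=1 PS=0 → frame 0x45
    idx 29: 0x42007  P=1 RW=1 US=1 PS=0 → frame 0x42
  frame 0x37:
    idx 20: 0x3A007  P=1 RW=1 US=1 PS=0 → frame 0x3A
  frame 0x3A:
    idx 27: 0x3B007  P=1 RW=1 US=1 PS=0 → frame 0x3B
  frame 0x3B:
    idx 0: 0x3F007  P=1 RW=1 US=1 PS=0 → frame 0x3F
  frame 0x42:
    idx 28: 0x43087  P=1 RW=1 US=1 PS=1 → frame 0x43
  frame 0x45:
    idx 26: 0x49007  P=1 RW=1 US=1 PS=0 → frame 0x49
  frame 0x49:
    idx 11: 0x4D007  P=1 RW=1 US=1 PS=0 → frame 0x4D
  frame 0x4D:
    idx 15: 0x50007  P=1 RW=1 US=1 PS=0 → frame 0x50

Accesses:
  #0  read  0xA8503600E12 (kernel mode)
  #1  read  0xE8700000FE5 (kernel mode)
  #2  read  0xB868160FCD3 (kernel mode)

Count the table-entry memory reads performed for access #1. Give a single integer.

Walk each access:
#0 VA=0xA8503600E12 (r,kernel):
  lvl0: tbl 0x36, slot 21 ⇒ 0x37007 (P1/RW1/US1/PS0)
  lvl1: tbl 0x37, slot 20 ⇒ 0x3A007 (P1/RW1/US1/PS0)
  lvl2: tbl 0x3A, slot 27 ⇒ 0x3B007 (P1/RW1/US1/PS0)
  lvl3: tbl 0x3B, slot 0 ⇒ 0x3F007 (P1/RW1/US1/PS0)
  ✓ 0x3FE12  — 4 lookups
#1 VA=0xE8700000FE5 (r,kernel):
  lvl0: tbl 0x36, slot 29 ⇒ 0x42007 (P1/RW1/US1/PS0)
  lvl1: tbl 0x42, slot 28 ⇒ 0x43087 (P1/RW1/US1/PS1)
  ✓ 0x43FE5 (huge @L1)  — 2 lookups
#2 VA=0xB868160FCD3 (r,kernel):
  lvl0: tbl 0x36, slot 23 ⇒ 0x45007 (P1/RW1/US1/PS0)
  lvl1: tbl 0x45, slot 26 ⇒ 0x49007 (P1/RW1/US1/PS0)
  lvl2: tbl 0x49, slot 11 ⇒ 0x4D007 (P1/RW1/US1/PS0)
  lvl3: tbl 0x4D, slot 15 ⇒ 0x50007 (P1/RW1/US1/PS0)
  ✓ 0x50CD3  — 4 lookups

Entries read for #1: 2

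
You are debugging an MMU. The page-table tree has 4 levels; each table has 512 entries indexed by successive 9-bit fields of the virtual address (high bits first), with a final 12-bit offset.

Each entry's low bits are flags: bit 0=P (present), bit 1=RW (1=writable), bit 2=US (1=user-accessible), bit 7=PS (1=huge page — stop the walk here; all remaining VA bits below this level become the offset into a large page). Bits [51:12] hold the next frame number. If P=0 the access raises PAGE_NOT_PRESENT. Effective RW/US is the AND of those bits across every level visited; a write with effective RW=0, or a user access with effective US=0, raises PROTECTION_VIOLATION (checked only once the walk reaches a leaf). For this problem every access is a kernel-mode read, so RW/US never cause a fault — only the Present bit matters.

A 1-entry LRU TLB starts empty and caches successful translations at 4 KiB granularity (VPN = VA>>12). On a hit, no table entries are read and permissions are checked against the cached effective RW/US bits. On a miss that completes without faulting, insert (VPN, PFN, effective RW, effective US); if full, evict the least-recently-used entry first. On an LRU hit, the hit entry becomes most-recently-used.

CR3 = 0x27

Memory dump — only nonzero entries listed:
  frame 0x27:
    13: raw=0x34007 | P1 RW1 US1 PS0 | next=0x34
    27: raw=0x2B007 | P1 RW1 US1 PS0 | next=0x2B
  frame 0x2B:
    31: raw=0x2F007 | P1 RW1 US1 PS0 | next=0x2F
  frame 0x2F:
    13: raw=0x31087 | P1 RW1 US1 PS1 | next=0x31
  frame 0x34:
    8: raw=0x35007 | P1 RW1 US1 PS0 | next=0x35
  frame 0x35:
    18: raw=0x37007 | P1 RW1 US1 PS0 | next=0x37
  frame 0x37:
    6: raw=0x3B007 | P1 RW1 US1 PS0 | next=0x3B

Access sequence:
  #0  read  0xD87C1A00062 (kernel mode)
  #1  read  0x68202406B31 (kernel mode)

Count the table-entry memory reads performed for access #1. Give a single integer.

Walk each access:
#0 VA=0xD87C1A00062 (r,kernel):
  L0: frame=0x27 idx=27 entry=0x2B007 [P=1 RW=1 US=1 PS=0]
  L1: frame=0x2B idx=31 entry=0x2F007 [P=1 RW=1 US=1 PS=0]
  L2: frame=0x2F idx=13 entry=0x31087 [P=1 RW=1 US=1 PS=1]
  → PA=0x31062 (huge @L2)  (3 entries read)
#1 VA=0x68202406B31 (r,kernel):
  L0: frame=0x27 idx=13 entry=0x34007 [P=1 RW=1 US=1 PS=0]
  L1: frame=0x34 idx=8 entry=0x35007 [P=1 RW=1 US=1 PS=0]
  L2: frame=0x35 idx=18 entry=0x37007 [P=1 RW=1 US=1 PS=0]
  L3: frame=0x37 idx=6 entry=0x3B007 [P=1 RW=1 US=1 PS=0]
  → PA=0x3BB31  (4 entries read)

Entries read for #1: 4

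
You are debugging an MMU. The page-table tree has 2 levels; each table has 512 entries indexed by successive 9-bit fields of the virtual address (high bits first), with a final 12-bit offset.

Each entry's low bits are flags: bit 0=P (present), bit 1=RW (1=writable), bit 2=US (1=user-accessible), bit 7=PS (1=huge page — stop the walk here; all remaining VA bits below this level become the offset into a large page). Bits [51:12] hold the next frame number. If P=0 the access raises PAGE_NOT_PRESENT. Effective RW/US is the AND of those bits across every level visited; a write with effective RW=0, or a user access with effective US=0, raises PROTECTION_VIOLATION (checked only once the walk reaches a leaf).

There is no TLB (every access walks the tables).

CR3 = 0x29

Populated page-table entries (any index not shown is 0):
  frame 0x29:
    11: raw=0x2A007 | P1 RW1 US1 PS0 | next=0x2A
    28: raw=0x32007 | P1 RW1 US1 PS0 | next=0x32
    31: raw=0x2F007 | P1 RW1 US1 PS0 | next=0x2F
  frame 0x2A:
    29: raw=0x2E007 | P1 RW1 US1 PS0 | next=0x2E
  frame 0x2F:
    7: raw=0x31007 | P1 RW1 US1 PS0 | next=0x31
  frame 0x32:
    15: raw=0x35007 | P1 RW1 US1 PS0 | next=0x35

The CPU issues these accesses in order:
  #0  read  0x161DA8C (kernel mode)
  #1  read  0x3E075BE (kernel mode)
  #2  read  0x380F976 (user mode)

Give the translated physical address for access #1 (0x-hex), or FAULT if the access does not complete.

Walk each access:
#0 VA=0x161DA8C (r,kernel):
  lvl0: tbl 0x29, slot 11 ⇒ 0x2A007 (P1/RW1/US1/PS0)
  lvl1: tbl 0x2A, slot 29 ⇒ 0x2E007 (P1/RW1/US1/PS0)
  → PA=0x2EA8C  (2 entries read)
#1 VA=0x3E075BE (r,kernel):
  lvl0: tbl 0x29, slot 31 ⇒ 0x2F007 (P1/RW1/US1/PS0)
  lvl1: tbl 0x2F, slot 7 ⇒ 0x31007 (P1/RW1/US1/PS0)
  → PA=0x315BE  (2 entries read)
#2 VA=0x380F976 (r,user):
  lvl0: tbl 0x29, slot 28 ⇒ 0x32007 (P1/RW1/US1/PS0)
  lvl1: tbl 0x32, slot 15 ⇒ 0x35007 (P1/RW1/US1/PS0)
  → PA=0x35976  (2 entries read)

Access #1 PA: 0x315BE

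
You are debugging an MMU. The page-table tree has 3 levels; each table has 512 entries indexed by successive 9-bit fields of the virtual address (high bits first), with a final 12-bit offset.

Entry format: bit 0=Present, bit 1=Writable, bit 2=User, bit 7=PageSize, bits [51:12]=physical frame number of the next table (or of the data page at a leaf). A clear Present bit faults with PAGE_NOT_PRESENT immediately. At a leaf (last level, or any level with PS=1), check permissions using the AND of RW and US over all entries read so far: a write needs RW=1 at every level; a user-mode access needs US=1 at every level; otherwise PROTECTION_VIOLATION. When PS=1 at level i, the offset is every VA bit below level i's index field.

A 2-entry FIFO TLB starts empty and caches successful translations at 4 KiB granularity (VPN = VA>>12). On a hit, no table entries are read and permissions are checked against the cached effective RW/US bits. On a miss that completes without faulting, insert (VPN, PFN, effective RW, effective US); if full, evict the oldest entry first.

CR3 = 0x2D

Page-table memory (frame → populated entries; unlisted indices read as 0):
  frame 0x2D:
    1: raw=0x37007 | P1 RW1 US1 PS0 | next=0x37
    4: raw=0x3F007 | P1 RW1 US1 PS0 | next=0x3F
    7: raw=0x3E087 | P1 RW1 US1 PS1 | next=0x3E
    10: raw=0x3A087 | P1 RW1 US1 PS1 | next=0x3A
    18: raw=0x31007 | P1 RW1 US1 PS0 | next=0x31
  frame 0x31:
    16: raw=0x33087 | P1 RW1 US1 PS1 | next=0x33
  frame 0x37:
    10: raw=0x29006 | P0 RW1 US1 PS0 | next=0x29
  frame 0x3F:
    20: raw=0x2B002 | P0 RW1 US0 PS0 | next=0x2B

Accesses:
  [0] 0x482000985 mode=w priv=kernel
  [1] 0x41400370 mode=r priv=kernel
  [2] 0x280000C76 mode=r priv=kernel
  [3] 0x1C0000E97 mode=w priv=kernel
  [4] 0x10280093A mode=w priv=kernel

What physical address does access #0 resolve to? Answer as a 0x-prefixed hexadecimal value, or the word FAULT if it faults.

Per-access translation:
#0 VA=0x482000985 (w,kernel):
  L0: frame=0x2D idx=18 entry=0x31007 [P=1 RW=1 US=1 PS=0]
  L1: frame=0x31 idx=16 entry=0x33087 [P=1 RW=1 US=1 PS=1]
  ✓ 0x33985 (huge @L1)  — 2 lookups
#1 VA=0x41400370 (r,kernel):
  L0: frame=0x2D idx=1 entry=0x37007 [P=1 RW=1 US=1 PS=0]
  L1: frame=0x37 idx=10 entry=0x29006 [P=0 RW=1 US=1 PS=0]
  ⇒ fault: PAGE_NOT_PRESENT  — 2 lookups
#2 VA=0x280000C76 (r,kernel):
  L0: frame=0x2D idx=10 entry=0x3A087 [P=1 RW=1 US=1 PS=1]
  ✓ 0x3AC76 (huge @L0)  — 1 lookups
#3 VA=0x1C0000E97 (w,kernel):
  L0: frame=0x2D idx=7 entry=0x3E087 [P=1 RW=1 US=1 PS=1]
  ✓ 0x3EE97 (huge @L0)  — 1 lookups
#4 VA=0x10280093A (w,kernel):
  L0: frame=0x2D idx=4 entry=0x3F007 [P=1 RW=1 US=1 PS=0]
  L1: frame=0x3F idx=20 entry=0x2B002 [P=0 RW=1 US=0 PS=0]
  ⇒ fault: PAGE_NOT_PRESENT  — 2 lookups

Access #0 PA: 0x33985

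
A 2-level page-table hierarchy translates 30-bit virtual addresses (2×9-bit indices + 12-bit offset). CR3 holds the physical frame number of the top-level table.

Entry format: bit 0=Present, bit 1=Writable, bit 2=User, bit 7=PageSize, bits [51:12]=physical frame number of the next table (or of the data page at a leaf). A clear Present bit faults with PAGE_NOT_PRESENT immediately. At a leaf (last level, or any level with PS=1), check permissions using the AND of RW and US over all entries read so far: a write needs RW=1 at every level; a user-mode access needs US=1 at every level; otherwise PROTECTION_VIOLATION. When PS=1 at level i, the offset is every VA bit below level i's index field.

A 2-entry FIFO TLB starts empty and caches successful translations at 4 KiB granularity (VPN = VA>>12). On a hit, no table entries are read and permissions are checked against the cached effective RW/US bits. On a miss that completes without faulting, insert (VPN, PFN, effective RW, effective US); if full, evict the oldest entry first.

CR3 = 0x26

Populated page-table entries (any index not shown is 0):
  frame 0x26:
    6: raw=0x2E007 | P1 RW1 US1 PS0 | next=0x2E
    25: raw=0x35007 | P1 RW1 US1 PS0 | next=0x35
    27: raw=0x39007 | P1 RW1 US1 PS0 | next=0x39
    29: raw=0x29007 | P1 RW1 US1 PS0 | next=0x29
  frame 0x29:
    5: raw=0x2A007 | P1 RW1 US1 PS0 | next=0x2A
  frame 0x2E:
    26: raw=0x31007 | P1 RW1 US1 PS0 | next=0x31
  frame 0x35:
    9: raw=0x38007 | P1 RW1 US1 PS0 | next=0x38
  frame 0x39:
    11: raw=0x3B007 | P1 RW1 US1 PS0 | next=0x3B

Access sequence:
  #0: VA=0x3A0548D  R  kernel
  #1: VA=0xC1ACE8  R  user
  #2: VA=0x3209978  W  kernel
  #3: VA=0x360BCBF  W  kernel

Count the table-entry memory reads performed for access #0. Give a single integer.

Trace:
#0 VA=0x3A0548D (r,kernel):
  L0 @0x26[29] → 0x29007  P=1,RW=1,US=1,PS=0
  L1 @0x29[5] → 0x2A007  P=1,RW=1,US=1,PS=0
  ⇒ phys 0x2A48D  [2 reads]
#1 VA=0xC1ACE8 (r,user):
  L0 @0x26[6] → 0x2E007  P=1,RW=1,US=1,PS=0
  L1 @0x2E[26] → 0x31007  P=1,RW=1,US=1,PS=0
  ⇒ phys 0x31CE8  [2 reads]
#2 VA=0x3209978 (w,kernel):
  L0 @0x26[25] → 0x35007  P=1,RW=1,US=1,PS=0
  L1 @0x35[9] → 0x38007  P=1,RW=1,US=1,PS=0
  ⇒ phys 0x38978  [2 reads]
#3 VA=0x360BCBF (w,kernel):
  L0 @0x26[27] → 0x39007  P=1,RW=1,US=1,PS=0
  L1 @0x39[11] → 0x3B007  P=1,RW=1,US=1,PS=0
  ⇒ phys 0x3BCBF  [2 reads]

Entries read for #0: 2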